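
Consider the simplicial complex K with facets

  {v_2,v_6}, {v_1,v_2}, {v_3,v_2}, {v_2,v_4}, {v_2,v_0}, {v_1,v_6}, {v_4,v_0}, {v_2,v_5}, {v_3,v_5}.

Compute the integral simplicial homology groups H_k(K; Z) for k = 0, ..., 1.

Order the vertices as v_0 < v_1 < v_2 < v_3 < v_4 < v_5 < v_6. Listing each simplex with vertices in this order, K has dimension 1 with simplices:

  0-simplices (7): [v_0], [v_1], [v_2], [v_3], [v_4], [v_5], [v_6]
  1-simplices (9): [v_0,v_2], [v_0,v_4], [v_1,v_2], [v_1,v_6], [v_2,v_3], [v_2,v_4], [v_2,v_5], [v_2,v_6], [v_3,v_5]

Hence C_0 ≅ Z^7, C_1 ≅ Z^9.

The boundary map ∂_1: C_1 → C_0 is given by ∂[p,q] = [q] − [p].
This gives a 7×9 integer matrix of rank 6; reducing to Smith normal form yields diagonal entries (1,1,1,1,1,1).

From H_k ≅ ker(∂_k) / im(∂_{k+1}) we obtain:

  H_0: rank C_0 − rank ∂_1 = 7 − 6 = 1, and the invariant factors of ∂_1 are all 1, so H_0 = Z.
  H_1: rank ker ∂_1 − rank ∂_2 = (9 − 6) − 0 = 3, and there is no ∂_2, so H_1 = Z^3.

H_0 = Z,  H_1 = Z^3.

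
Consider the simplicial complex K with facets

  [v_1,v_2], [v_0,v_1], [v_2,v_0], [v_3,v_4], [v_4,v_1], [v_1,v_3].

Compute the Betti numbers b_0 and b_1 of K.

b_0 = 1, b_1 = 2.

Fix the vertex order v_0 < v_1 < v_2 < v_3 < v_4 and write every simplex with vertices in increasing order. Then dim K = 1 and the simplices of K are:

  0-simplices (5): [v_0], [v_1], [v_2], [v_3], [v_4]
  1-simplices (6): [v_0,v_1], [v_0,v_2], [v_1,v_2], [v_1,v_3], [v_1,v_4], [v_3,v_4]

so the chain groups are C_0 ≅ Z^5, C_1 ≅ Z^6.

∂_1: C_1 → C_0 sends each edge [p,q] (with p < q) to q − p.
The resulting 5×6 matrix has rank 4, and its Smith normal form has invariant factors (1,1,1,1).

From H_k ≅ ker(∂_k) / im(∂_{k+1}) we obtain:

  H_0: rank C_0 − rank ∂_1 = 5 − 4 = 1, and the invariant factors of ∂_1 are all 1, so H_0 ≅ Z.
  H_1: rank ker ∂_1 − rank ∂_2 = (6 − 4) − 0 = 2, and there is no ∂_2, so H_1 ≅ Z^2.

As a check, the Euler characteristic is 5 − 6 = -1, which agrees with 1 − 2 = -1.
(K is a triangulation of a wedge of 2 circles.)

Hence the Betti numbers are b_0 = 1, b_1 = 2.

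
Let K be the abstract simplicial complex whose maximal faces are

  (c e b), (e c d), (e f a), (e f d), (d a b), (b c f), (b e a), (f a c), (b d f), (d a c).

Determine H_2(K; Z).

Fix the vertex order a < b < c < d < e < f and write every simplex with vertices in increasing order. Then dim K = 2 and the simplices of K are:

  0-simplices (6): a, b, c, d, e, f
  1-simplices (15): ab, ac, ad, ae, af, bc, bd, be, bf, cd, ce, cf, de, df, ef
  2-simplices (10): abd, abe, acd, acf, aef, bce, bcf, bdf, cde, def

giving chain groups C_0 ≅ Z^6, C_1 ≅ Z^15, C_2 ≅ Z^10.

∂_1: C_1 → C_0 maps an edge to its endpoints' difference, ∂[p,q] = q − p. For instance
  ∂ce = e − c.
The resulting 6×15 matrix has rank 5, and its Smith normal form has invariant factors (1,1,1,1,1).

The boundary map ∂_2: C_2 → C_1 maps a triangle to the signed sum of its edges. For instance
  ∂def = ef − df + de,
  ∂abd = bd − ad + ab.
This gives a 15×10 integer matrix of rank 10; reducing to Smith normal form yields diagonal entries (1,1,1,1,1,1,1,1,1,2).

Computing H_k = (kernel of ∂_k) / (image of ∂_{k+1}):

  H_2: rank ker ∂_2 − rank ∂_3 = (10 − 10) − 0 = 0, and there is no ∂_3, so H_2 = 0.

H_2 ≅ 0.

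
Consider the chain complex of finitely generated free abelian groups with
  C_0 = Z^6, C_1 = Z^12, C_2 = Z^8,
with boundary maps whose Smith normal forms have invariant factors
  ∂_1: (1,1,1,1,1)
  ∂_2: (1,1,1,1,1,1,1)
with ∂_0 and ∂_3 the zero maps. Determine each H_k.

H_0: b_0 = 6 − 0 − 5 = 1; torsion from ∂_1 factors > 1: none. So H_0 = Z.
H_1: b_1 = 12 − 5 − 7 = 0; torsion from ∂_2 factors > 1: none. So H_1 = 0.
H_2: b_2 = 8 − 7 − 0 = 1; torsion from ∂_3 factors > 1: none. So H_2 = Z.

H_0 = Z,  H_1 = 0,  H_2 = Z.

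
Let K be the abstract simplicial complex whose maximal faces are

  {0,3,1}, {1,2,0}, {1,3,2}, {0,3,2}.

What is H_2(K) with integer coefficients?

H_2 ≅ Z.

Fix the vertex order 0 < 1 < 2 < 3 and write every simplex with vertices in increasing order. Then dim K = 2 and the simplices of K are:

  0-simplices (4): [0], [1], [2], [3]
  1-simplices (6): [0,1], [0,2], [0,3], [1,2], [1,3], [2,3]
  2-simplices (4): [0,1,2], [0,1,3], [0,2,3], [1,2,3]

giving chain groups C_0 ≅ Z^4, C_1 ≅ Z^6, C_2 ≅ Z^4.

The boundary map ∂_1: C_1 → C_0 maps an edge to its endpoints' difference, ∂[p,q] = q − p.
This gives a 4×6 integer matrix of rank 3; reducing to Smith normal form yields diagonal entries (1,1,1).

The boundary map ∂_2: C_2 → C_1 acts by ∂[p,q,r] = [q,r] − [p,r] + [p,q]. For instance
  ∂[0,1,3] = [1,3] − [0,3] + [0,1],
  ∂[1,2,3] = [2,3] − [1,3] + [1,2].
As a 6×4 matrix over Z this has rank 3, with invariant factors (1,1,1).

Now H_k = ker ∂_k / im ∂_{k+1}, so:

  H_2: rank ker ∂_2 − rank ∂_3 = (4 − 3) − 0 = 1, and there is no ∂_3, so H_2 ≅ Z.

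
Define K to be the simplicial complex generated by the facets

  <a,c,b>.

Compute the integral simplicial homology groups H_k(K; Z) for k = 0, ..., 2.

Order the vertices as a < b < c. Listing each simplex with vertices in this order, K has dimension 2 with simplices:

  0-simplices (3): a, b, c
  1-simplices (3): ab, ac, bc
  2-simplices (1): abc

giving chain groups C_0 ≅ Z^3, C_1 ≅ Z^3, C_2 ≅ Z^1.

Boundary ∂_1: C_1 → C_0 maps an edge to its endpoints' difference, ∂[p,q] = q − p.
The 3×3 boundary matrix has rank 2 and Smith normal form diag(1,1).

The boundary map ∂_2: C_2 → C_1 acts by ∂[p,q,r] = [q,r] − [p,r] + [p,q]. For instance
  ∂abc = bc − ac + ab.
The 3×1 boundary matrix has rank 1 and Smith normal form diag(1).

Computing H_k = (kernel of ∂_k) / (image of ∂_{k+1}):

  H_0: rank C_0 − rank ∂_1 = 3 − 2 = 1, and the invariant factors of ∂_1 are all 1, so H_0 = Z.
  H_1: rank ker ∂_1 − rank ∂_2 = (3 − 2) − 1 = 0, and the invariant factors of ∂_2 are all 1, so H_1 = 0.
  H_2: rank ker ∂_2 − rank ∂_3 = (1 − 1) − 0 = 0, and there is no ∂_3, so H_2 = 0.

H_0 ≅ Z,  H_1 = 0,  H_2 = 0.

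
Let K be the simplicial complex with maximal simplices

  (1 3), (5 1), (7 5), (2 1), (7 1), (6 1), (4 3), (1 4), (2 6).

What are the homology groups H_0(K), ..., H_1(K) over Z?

Fix the vertex order 1 < 2 < 3 < 4 < 5 < 6 < 7 and write every simplex with vertices in increasing order. Then dim K = 1 and the simplices of K are:

  0-simplices (7): [1], [2], [3], [4], [5], [6], [7]
  1-simplices (9): [1,2], [1,3], [1,4], [1,5], [1,6], [1,7], [2,6], [3,4], [5,7]

Hence C_0 ≅ Z^7, C_1 ≅ Z^9.

∂_1: C_1 → C_0 is given by ∂[p,q] = [q] − [p]. For instance
  ∂[1,5] = [5] − [1].
This gives a 7×9 integer matrix of rank 6; reducing to Smith normal form yields diagonal entries (1,1,1,1,1,1).

From H_k ≅ ker(∂_k) / im(∂_{k+1}) we obtain:

  H_0: rank C_0 − rank ∂_1 = 7 − 6 = 1, and the invariant factors of ∂_1 are all 1, so H_0 = Z.
  H_1: rank ker ∂_1 − rank ∂_2 = (9 − 6) − 0 = 3, and there is no ∂_2, so H_1 = Z^3.

As a check, the Euler characteristic is 7 − 9 = -2, which agrees with 1 − 3 = -2.

H_0 = Z,  H_1 = Z^3.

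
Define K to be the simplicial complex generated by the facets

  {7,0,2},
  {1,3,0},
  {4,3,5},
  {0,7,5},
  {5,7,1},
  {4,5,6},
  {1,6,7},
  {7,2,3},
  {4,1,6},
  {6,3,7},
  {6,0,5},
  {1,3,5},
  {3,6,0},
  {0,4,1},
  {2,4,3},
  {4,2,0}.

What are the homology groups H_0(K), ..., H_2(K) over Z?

We work with the vertex ordering 0 < 1 < 2 < 3 < 4 < 5 < 6 < 7. The simplices of K, each written with vertices in increasing order, are:

  0-simplices (8): [0], [1], [2], [3], [4], [5], [6], [7]
  1-simplices (24): (24 of them)
  2-simplices (16): [0,1,3], [0,1,4], [0,2,4], [0,2,7], [0,3,6], [0,5,6], [0,5,7], [1,3,5], [1,4,6], [1,5,7], [1,6,7], [2,3,4], [2,3,7], [3,4,5], [3,6,7], [4,5,6]

Hence C_0 ≅ Z^8, C_1 ≅ Z^24, C_2 ≅ Z^16.

Boundary ∂_1: C_1 → C_0 sends each edge [p,q] (with p < q) to q − p.
As a 8×24 matrix over Z this has rank 7, with invariant factors (1,1,1,1,1,1,1).

Boundary ∂_2: C_2 → C_1 acts by ∂[p,q,r] = [q,r] − [p,r] + [p,q]. For instance
  ∂[0,5,6] = [5,6] − [0,6] + [0,5],
  ∂[4,5,6] = [5,6] − [4,6] + [4,5].
The resulting 24×16 matrix has rank 15, and its Smith normal form has invariant factors (1,1,1,1,1,1,1,1,1,1,1,1,1,1,1).

Computing H_k = (kernel of ∂_k) / (image of ∂_{k+1}):

  H_0: rank C_0 − rank ∂_1 = 8 − 7 = 1, and the invariant factors of ∂_1 are all 1, so H_0 ≅ Z.
  H_1: rank ker ∂_1 − rank ∂_2 = (24 − 7) − 15 = 2, and the invariant factors of ∂_2 are all 1, so H_1 ≅ Z^2.
  H_2: rank ker ∂_2 − rank ∂_3 = (16 − 15) − 0 = 1, and there is no ∂_3, so H_2 ≅ Z.

(K is a triangulation of the torus T^2.)

H_0 = Z,  H_1 = Z^2,  H_2 = Z.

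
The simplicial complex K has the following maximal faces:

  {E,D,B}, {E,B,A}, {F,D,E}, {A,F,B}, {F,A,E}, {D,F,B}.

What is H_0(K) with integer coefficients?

H_0 ≅ Z.

Order the vertices as A < B < D < E < F. Listing each simplex with vertices in this order, K has dimension 2 with simplices:

  0-simplices (5): A, B, D, E, F
  1-simplices (9): AB, AE, AF, BD, BE, BF, DE, DF, EF
  2-simplices (6): ABE, ABF, AEF, BDE, BDF, DEF

giving chain groups C_0 ≅ Z^5, C_1 ≅ Z^9, C_2 ≅ Z^6.

∂_1: C_1 → C_0 maps an edge to its endpoints' difference, ∂[p,q] = q − p. For instance
  ∂DF = F − D.
The resulting 5×9 matrix has rank 4, and its Smith normal form has invariant factors (1,1,1,1).

Boundary ∂_2: C_2 → C_1 acts by ∂[p,q,r] = [q,r] − [p,r] + [p,q]. For instance
  ∂DEF = EF − DF + DE,
  ∂BDE = DE − BE + BD.
As a 9×6 matrix over Z this has rank 5, with invariant factors (1,1,1,1,1).

Reading off H_k = ker ∂_k / im ∂_{k+1}:

  H_0: rank C_0 − rank ∂_1 = 5 − 4 = 1, and the invariant factors of ∂_1 are all 1, so H_0 = Z.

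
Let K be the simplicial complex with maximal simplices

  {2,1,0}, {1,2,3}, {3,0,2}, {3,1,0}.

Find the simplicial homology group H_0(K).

H_0 ≅ Z.

K has 4 vertices, 6 edges, 4 triangles.
rank ∂_0 = 0, rank ∂_1 = 3 ⇒ b_0 = 4 − 0 − 3 = 1; all invariant factors of ∂_1 are 1 so no torsion. So H_0 = Z.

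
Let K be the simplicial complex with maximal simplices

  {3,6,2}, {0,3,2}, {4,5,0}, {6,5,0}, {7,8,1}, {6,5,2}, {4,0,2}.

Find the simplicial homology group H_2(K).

H_2 = 0.

Order the vertices as 0 < 1 < 2 < 3 < 4 < 5 < 6 < 7 < 8. Listing each simplex with vertices in this order, K has dimension 2 with simplices:

  0-simplices (9): [0], [1], [2], [3], [4], [5], [6], [7], [8]
  1-simplices (15): [0,2], [0,3], [0,4], [0,5], [0,6], [1,7], [1,8], [2,3], [2,4], [2,5], [2,6], [3,6], [4,5], [5,6], [7,8]
  2-simplices (7): [0,2,3], [0,2,4], [0,4,5], [0,5,6], [1,7,8], [2,3,6], [2,5,6]

Hence C_0 ≅ Z^9, C_1 ≅ Z^15, C_2 ≅ Z^7.

∂_1: C_1 → C_0 sends each edge [p,q] (with p < q) to q − p.
The 9×15 boundary matrix has rank 7 and Smith normal form diag(1,1,1,1,1,1,1).

∂_2: C_2 → C_1 maps a triangle to the signed sum of its edges. For instance
  ∂[0,4,5] = [4,5] − [0,5] + [0,4],
  ∂[1,7,8] = [7,8] − [1,8] + [1,7].
The 15×7 boundary matrix has rank 7 and Smith normal form diag(1,1,1,1,1,1,1).

Computing H_k = (kernel of ∂_k) / (image of ∂_{k+1}):

  H_2: rank ker ∂_2 − rank ∂_3 = (7 − 7) − 0 = 0, and there is no ∂_3, so H_2 = 0.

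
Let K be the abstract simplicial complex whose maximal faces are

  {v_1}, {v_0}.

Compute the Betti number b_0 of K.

Fix the vertex order v_0 < v_1 and write every simplex with vertices in increasing order. Then dim K = 0 and the simplices of K are:

  0-simplices (2): [v_0], [v_1]

Hence C_0 ≅ Z^2.

From H_k ≅ ker(∂_k) / im(∂_{k+1}) we obtain:

  H_0: rank C_0 − rank ∂_1 = 2 − 0 = 2, and there is no ∂_1, so H_0 = Z^2.

(K is a triangulation of a set of 2 points.)

Hence the Betti numbers are b_0 = 2.

b_0 = 2.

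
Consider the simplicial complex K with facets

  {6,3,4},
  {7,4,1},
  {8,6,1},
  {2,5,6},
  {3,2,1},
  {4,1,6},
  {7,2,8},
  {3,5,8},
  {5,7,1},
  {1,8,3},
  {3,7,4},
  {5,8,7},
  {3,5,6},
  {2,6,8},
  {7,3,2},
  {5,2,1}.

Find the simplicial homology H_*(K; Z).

Take the total order 1 < 2 < 3 < 4 < 5 < 6 < 7 < 8 on the vertex set. Then K (dimension 2) consists of the simplices:

  0-simplices (8): [1], [2], [3], [4], [5], [6], [7], [8]
  1-simplices (24): (24 of them)
  2-simplices (16): [1,2,3], [1,2,5], [1,3,8], [1,4,6], [1,4,7], [1,5,7], [1,6,8], [2,3,7], [2,5,6], [2,6,8], [2,7,8], [3,4,6], [3,4,7], [3,5,6], [3,5,8], [5,7,8]

Hence C_0 ≅ Z^8, C_1 ≅ Z^24, C_2 ≅ Z^16.

The boundary map ∂_1: C_1 → C_0 sends each edge [p,q] (with p < q) to q − p.
The 8×24 boundary matrix has rank 7 and Smith normal form diag(1,1,1,1,1,1,1).

Boundary ∂_2: C_2 → C_1 maps a triangle to the signed sum of its edges. For instance
  ∂[2,6,8] = [6,8] − [2,8] + [2,6],
  ∂[1,2,5] = [2,5] − [1,5] + [1,2].
The 24×16 boundary matrix has rank 15 and Smith normal form diag(1,1,1,1,1,1,1,1,1,1,1,1,1,1,1).

Computing H_k = (kernel of ∂_k) / (image of ∂_{k+1}):

  H_0: rank C_0 − rank ∂_1 = 8 − 7 = 1, and the invariant factors of ∂_1 are all 1, so H_0 ≅ Z.
  H_1: rank ker ∂_1 − rank ∂_2 = (24 − 7) − 15 = 2, and the invariant factors of ∂_2 are all 1, so H_1 ≅ Z^2.
  H_2: rank ker ∂_2 − rank ∂_3 = (16 − 15) − 0 = 1, and there is no ∂_3, so H_2 ≅ Z.

As a check, the Euler characteristic is 8 − 24 + 16 = 0, which agrees with 1 − 2 + 1 = 0.

H_0 = Z,  H_1 = Z^2,  H_2 = Z.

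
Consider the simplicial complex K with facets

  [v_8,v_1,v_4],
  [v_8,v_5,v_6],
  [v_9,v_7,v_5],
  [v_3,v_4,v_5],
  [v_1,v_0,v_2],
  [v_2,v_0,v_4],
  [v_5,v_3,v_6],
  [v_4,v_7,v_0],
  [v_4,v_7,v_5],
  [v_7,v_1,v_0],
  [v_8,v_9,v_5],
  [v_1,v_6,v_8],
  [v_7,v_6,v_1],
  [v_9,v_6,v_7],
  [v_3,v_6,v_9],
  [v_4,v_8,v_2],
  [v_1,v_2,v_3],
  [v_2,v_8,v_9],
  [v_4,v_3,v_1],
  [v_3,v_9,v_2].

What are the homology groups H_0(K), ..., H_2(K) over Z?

We work with the vertex ordering v_0 < v_1 < v_2 < v_3 < v_4 < v_5 < v_6 < v_7 < v_8 < v_9. The simplices of K, each written with vertices in increasing order, are:

  0-simplices (10): [v_0], [v_1], [v_2], [v_3], [v_4], [v_5], [v_6], [v_7], [v_8], [v_9]
  1-simplices (30): (30 of them)
  2-simplices (20): (20 of them)

giving chain groups C_0 ≅ Z^10, C_1 ≅ Z^30, C_2 ≅ Z^20.

The boundary map ∂_1: C_1 → C_0 sends each edge [p,q] (with p < q) to q − p. For instance
  ∂[v_1,v_6] = [v_6] − [v_1].
As a 10×30 matrix over Z this has rank 9, with invariant factors (1,1,1,1,1,1,1,1,1).

The boundary map ∂_2: C_2 → C_1 acts by ∂[p,q,r] = [q,r] − [p,r] + [p,q]. For instance
  ∂[v_4,v_5,v_7] = [v_5,v_7] − [v_4,v_7] + [v_4,v_5],
  ∂[v_5,v_8,v_9] = [v_8,v_9] − [v_5,v_9] + [v_5,v_8].
The 30×20 boundary matrix has rank 20 and Smith normal form diag(1,1,1,1,1,1,1,1,1,1,1,1,1,1,1,1,1,1,1,2).

Reading off H_k = ker ∂_k / im ∂_{k+1}:

  H_0: rank C_0 − rank ∂_1 = 10 − 9 = 1, and the invariant factors of ∂_1 are all 1, so H_0 = Z.
  H_1: rank ker ∂_1 − rank ∂_2 = (30 − 9) − 20 = 1, and ∂_2 has invariant factor 2 > 1, so H_1 = Z ⊕ Z/2Z.
  H_2: rank ker ∂_2 − rank ∂_3 = (20 − 20) − 0 = 0, and there is no ∂_3, so H_2 = 0.

H_0 = Z,  H_1 = Z ⊕ Z/2Z,  H_2 = 0.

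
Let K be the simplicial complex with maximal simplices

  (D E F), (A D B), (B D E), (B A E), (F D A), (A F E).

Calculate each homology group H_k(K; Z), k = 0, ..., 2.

Fix the vertex order A < B < D < E < F and write every simplex with vertices in increasing order. Then dim K = 2 and the simplices of K are:

  0-simplices (5): A, B, D, E, F
  1-simplices (9): AB, AD, AE, AF, BD, BE, DE, DF, EF
  2-simplices (6): ABD, ABE, ADF, AEF, BDE, DEF

so the chain groups are C_0 ≅ Z^5, C_1 ≅ Z^9, C_2 ≅ Z^6.

The boundary map ∂_1: C_1 → C_0 is given by ∂[p,q] = [q] − [p]. For instance
  ∂AB = B − A.
The 5×9 boundary matrix has rank 4 and Smith normal form diag(1,1,1,1).

∂_2: C_2 → C_1 maps a triangle to the signed sum of its edges. For instance
  ∂ADF = DF − AF + AD,
  ∂AEF = EF − AF + AE.
The 9×6 boundary matrix has rank 5 and Smith normal form diag(1,1,1,1,1).

From H_k ≅ ker(∂_k) / im(∂_{k+1}) we obtain:

  H_0: rank C_0 − rank ∂_1 = 5 − 4 = 1, and the invariant factors of ∂_1 are all 1, so H_0 ≅ Z.
  H_1: rank ker ∂_1 − rank ∂_2 = (9 − 4) − 5 = 0, and the invariant factors of ∂_2 are all 1, so H_1 ≅ 0.
  H_2: rank ker ∂_2 − rank ∂_3 = (6 − 5) − 0 = 1, and there is no ∂_3, so H_2 ≅ Z.

H_0 ≅ Z,  H_1 = 0,  H_2 ≅ Z.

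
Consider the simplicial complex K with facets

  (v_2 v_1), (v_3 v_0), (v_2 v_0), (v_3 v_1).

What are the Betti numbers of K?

b_0 = 1, b_1 = 1.

Fix the vertex order v_0 < v_1 < v_2 < v_3 and write every simplex with vertices in increasing order. Then dim K = 1 and the simplices of K are:

  0-simplices (4): [v_0], [v_1], [v_2], [v_3]
  1-simplices (4): [v_0,v_2], [v_0,v_3], [v_1,v_2], [v_1,v_3]

giving chain groups C_0 ≅ Z^4, C_1 ≅ Z^4.

∂_1: C_1 → C_0 maps an edge to its endpoints' difference, ∂[p,q] = q − p. For instance
  ∂[v_1,v_2] = [v_2] − [v_1].
As a 4×4 matrix over Z this has rank 3, with invariant factors (1,1,1).

Reading off H_k = ker ∂_k / im ∂_{k+1}:

  H_0: rank C_0 − rank ∂_1 = 4 − 3 = 1, and the invariant factors of ∂_1 are all 1, so H_0 ≅ Z.
  H_1: rank ker ∂_1 − rank ∂_2 = (4 − 3) − 0 = 1, and there is no ∂_2, so H_1 ≅ Z.

(K is a triangulation of the circle S^1.)

Hence the Betti numbers are b_0 = 1, b_1 = 1.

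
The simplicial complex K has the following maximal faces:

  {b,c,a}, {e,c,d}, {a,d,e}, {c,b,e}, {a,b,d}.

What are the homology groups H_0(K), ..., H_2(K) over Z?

Fix the vertex order a < b < c < d < e and write every simplex with vertices in increasing order. Then dim K = 2 and the simplices of K are:

  0-simplices (5): a, b, c, d, e
  1-simplices (10): ab, ac, ad, ae, bc, bd, be, cd, ce, de
  2-simplices (5): abc, abd, ade, bce, cde

so the chain groups are C_0 ≅ Z^5, C_1 ≅ Z^10, C_2 ≅ Z^5.

Boundary ∂_1: C_1 → C_0 sends each edge [p,q] (with p < q) to q − p. For instance
  ∂ad = d − a.
This gives a 5×10 integer matrix of rank 4; reducing to Smith normal form yields diagonal entries (1,1,1,1).

Boundary ∂_2: C_2 → C_1 maps a triangle to the signed sum of its edges. For instance
  ∂bce = ce − be + bc,
  ∂abd = bd − ad + ab.
This gives a 10×5 integer matrix of rank 5; reducing to Smith normal form yields diagonal entries (1,1,1,1,1).

From H_k ≅ ker(∂_k) / im(∂_{k+1}) we obtain:

  H_0: rank C_0 − rank ∂_1 = 5 − 4 = 1, and the invariant factors of ∂_1 are all 1, so H_0 ≅ Z.
  H_1: rank ker ∂_1 − rank ∂_2 = (10 − 4) − 5 = 1, and the invariant factors of ∂_2 are all 1, so H_1 ≅ Z.
  H_2: rank ker ∂_2 − rank ∂_3 = (5 − 5) − 0 = 0, and there is no ∂_3, so H_2 ≅ 0.

(K is a triangulation of the Möbius band.)

H_0 ≅ Z,  H_1 ≅ Z,  H_2 = 0.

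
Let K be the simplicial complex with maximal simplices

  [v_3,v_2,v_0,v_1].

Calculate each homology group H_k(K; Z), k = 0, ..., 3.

Fix the vertex order v_0 < v_1 < v_2 < v_3 and write every simplex with vertices in increasing order. Then dim K = 3 and the simplices of K are:

  0-simplices (4): [v_0], [v_1], [v_2], [v_3]
  1-simplices (6): [v_0,v_1], [v_0,v_2], [v_0,v_3], [v_1,v_2], [v_1,v_3], [v_2,v_3]
  2-simplices (4): [v_0,v_1,v_2], [v_0,v_1,v_3], [v_0,v_2,v_3], [v_1,v_2,v_3]
  3-simplices (1): [v_0,v_1,v_2,v_3]

so the chain groups are C_0 ≅ Z^4, C_1 ≅ Z^6, C_2 ≅ Z^4, C_3 ≅ Z^1.

Boundary ∂_1: C_1 → C_0 maps an edge to its endpoints' difference, ∂[p,q] = q − p.
This gives a 4×6 integer matrix of rank 3; reducing to Smith normal form yields diagonal entries (1,1,1).

Boundary ∂_2: C_2 → C_1 acts by ∂[p,q,r] = [q,r] − [p,r] + [p,q]. For instance
  ∂[v_0,v_1,v_3] = [v_1,v_3] − [v_0,v_3] + [v_0,v_1],
  ∂[v_0,v_1,v_2] = [v_1,v_2] − [v_0,v_2] + [v_0,v_1].
The resulting 6×4 matrix has rank 3, and its Smith normal form has invariant factors (1,1,1).

Boundary ∂_3: C_3 → C_2 sends each 3-simplex σ to the alternating sum Σ_i (−1)^i (σ with its i-th vertex removed). For instance
  ∂[v_0,v_1,v_2,v_3] = [v_1,v_2,v_3] − [v_0,v_2,v_3] + [v_0,v_1,v_3] − [v_0,v_1,v_2].
The 4×1 boundary matrix has rank 1 and Smith normal form diag(1).

Now H_k = ker ∂_k / im ∂_{k+1}, so:

  H_0: rank C_0 − rank ∂_1 = 4 − 3 = 1, and the invariant factors of ∂_1 are all 1, so H_0 ≅ Z.
  H_1: rank ker ∂_1 − rank ∂_2 = (6 − 3) − 3 = 0, and the invariant factors of ∂_2 are all 1, so H_1 ≅ 0.
  H_2: rank ker ∂_2 − rank ∂_3 = (4 − 3) − 1 = 0, and the invariant factors of ∂_3 are all 1, so H_2 ≅ 0.
  H_3: rank ker ∂_3 − rank ∂_4 = (1 − 1) − 0 = 0, and there is no ∂_4, so H_3 ≅ 0.

H_0 ≅ Z,  H_1 = 0,  H_2 = 0,  H_3 = 0.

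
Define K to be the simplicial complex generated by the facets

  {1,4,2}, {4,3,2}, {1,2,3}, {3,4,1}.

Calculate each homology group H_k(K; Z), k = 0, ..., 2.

Fix the vertex order 1 < 2 < 3 < 4 and write every simplex with vertices in increasing order. Then dim K = 2 and the simplices of K are:

  0-simplices (4): [1], [2], [3], [4]
  1-simplices (6): [1,2], [1,3], [1,4], [2,3], [2,4], [3,4]
  2-simplices (4): [1,2,3], [1,2,4], [1,3,4], [2,3,4]

so the chain groups are C_0 ≅ Z^4, C_1 ≅ Z^6, C_2 ≅ Z^4.

The boundary map ∂_1: C_1 → C_0 sends each edge [p,q] (with p < q) to q − p. For instance
  ∂[1,2] = [2] − [1].
The 4×6 boundary matrix has rank 3 and Smith normal form diag(1,1,1).

∂_2: C_2 → C_1 acts by ∂[p,q,r] = [q,r] − [p,r] + [p,q]. For instance
  ∂[1,2,3] = [2,3] − [1,3] + [1,2],
  ∂[1,3,4] = [3,4] − [1,4] + [1,3].
As a 6×4 matrix over Z this has rank 3, with invariant factors (1,1,1).

From H_k ≅ ker(∂_k) / im(∂_{k+1}) we obtain:

  H_0: rank C_0 − rank ∂_1 = 4 − 3 = 1, and the invariant factors of ∂_1 are all 1, so H_0 ≅ Z.
  H_1: rank ker ∂_1 − rank ∂_2 = (6 − 3) − 3 = 0, and the invariant factors of ∂_2 are all 1, so H_1 ≅ 0.
  H_2: rank ker ∂_2 − rank ∂_3 = (4 − 3) − 0 = 1, and there is no ∂_3, so H_2 ≅ Z.

H_0 = Z,  H_1 = 0,  H_2 = Z.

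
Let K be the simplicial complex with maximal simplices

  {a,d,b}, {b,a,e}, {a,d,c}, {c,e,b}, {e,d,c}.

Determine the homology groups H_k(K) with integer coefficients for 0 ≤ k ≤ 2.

K has 5 vertices, 10 edges, 5 triangles.
rank ∂_0 = 0, rank ∂_1 = 4 ⇒ b_0 = 5 − 0 − 4 = 1; all invariant factors of ∂_1 are 1 so no torsion. So H_0 = Z.
rank ∂_1 = 4, rank ∂_2 = 5 ⇒ b_1 = 10 − 4 − 5 = 1; all invariant factors of ∂_2 are 1 so no torsion. So H_1 = Z.
rank ∂_2 = 5, rank ∂_3 = 0 ⇒ b_2 = 5 − 5 − 0 = 0. So H_2 = 0.

H_0 ≅ Z,  H_1 ≅ Z,  H_2 = 0.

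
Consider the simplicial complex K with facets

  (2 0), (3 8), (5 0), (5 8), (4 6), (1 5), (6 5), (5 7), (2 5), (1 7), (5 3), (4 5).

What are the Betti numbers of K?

Order the vertices as 0 < 1 < 2 < 3 < 4 < 5 < 6 < 7 < 8. Listing each simplex with vertices in this order, K has dimension 1 with simplices:

  0-simplices (9): [0], [1], [2], [3], [4], [5], [6], [7], [8]
  1-simplices (12): [0,2], [0,5], [1,5], [1,7], [2,5], [3,5], [3,8], [4,5], [4,6], [5,6], [5,7], [5,8]

giving chain groups C_0 ≅ Z^9, C_1 ≅ Z^12.

∂_1: C_1 → C_0 is given by ∂[p,q] = [q] − [p].
This gives a 9×12 integer matrix of rank 8; reducing to Smith normal form yields diagonal entries (1,1,1,1,1,1,1,1).

From H_k ≅ ker(∂_k) / im(∂_{k+1}) we obtain:

  H_0: rank C_0 − rank ∂_1 = 9 − 8 = 1, and the invariant factors of ∂_1 are all 1, so H_0 ≅ Z.
  H_1: rank ker ∂_1 − rank ∂_2 = (12 − 8) − 0 = 4, and there is no ∂_2, so H_1 ≅ Z^4.

(K is a triangulation of a wedge of 4 circles.)

Hence the Betti numbers are b_0 = 1, b_1 = 4.

b_0 = 1, b_1 = 4.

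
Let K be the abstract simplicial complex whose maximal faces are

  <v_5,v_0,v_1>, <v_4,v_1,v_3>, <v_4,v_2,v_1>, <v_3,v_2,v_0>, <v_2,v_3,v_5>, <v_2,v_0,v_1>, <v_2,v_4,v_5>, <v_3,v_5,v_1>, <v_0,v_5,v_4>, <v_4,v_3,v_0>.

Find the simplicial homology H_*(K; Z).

H_0 = Z,  H_1 = Z/2Z,  H_2 = 0.

We work with the vertex ordering v_0 < v_1 < v_2 < v_3 < v_4 < v_5. The simplices of K, each written with vertices in increasing order, are:

  0-simplices (6): [v_0], [v_1], [v_2], [v_3], [v_4], [v_5]
  1-simplices (15): (15 of them)
  2-simplices (10): [v_0,v_1,v_2], [v_0,v_1,v_5], [v_0,v_2,v_3], [v_0,v_3,v_4], [v_0,v_4,v_5], [v_1,v_2,v_4], [v_1,v_3,v_4], [v_1,v_3,v_5], [v_2,v_3,v_5], [v_2,v_4,v_5]

so the chain groups are C_0 ≅ Z^6, C_1 ≅ Z^15, C_2 ≅ Z^10.

The boundary map ∂_1: C_1 → C_0 sends each edge [p,q] (with p < q) to q − p.
This gives a 6×15 integer matrix of rank 5; reducing to Smith normal form yields diagonal entries (1,1,1,1,1).

The boundary map ∂_2: C_2 → C_1 maps a triangle to the signed sum of its edges. For instance
  ∂[v_0,v_3,v_4] = [v_3,v_4] − [v_0,v_4] + [v_0,v_3],
  ∂[v_0,v_1,v_2] = [v_1,v_2] − [v_0,v_2] + [v_0,v_1].
This gives a 15×10 integer matrix of rank 10; reducing to Smith normal form yields diagonal entries (1,1,1,1,1,1,1,1,1,2).

Reading off H_k = ker ∂_k / im ∂_{k+1}:

  H_0: rank C_0 − rank ∂_1 = 6 − 5 = 1, and the invariant factors of ∂_1 are all 1, so H_0 = Z.
  H_1: rank ker ∂_1 − rank ∂_2 = (15 − 5) − 10 = 0, and ∂_2 has invariant factor 2 > 1, so H_1 = Z/2Z.
  H_2: rank ker ∂_2 − rank ∂_3 = (10 − 10) − 0 = 0, and there is no ∂_3, so H_2 = 0.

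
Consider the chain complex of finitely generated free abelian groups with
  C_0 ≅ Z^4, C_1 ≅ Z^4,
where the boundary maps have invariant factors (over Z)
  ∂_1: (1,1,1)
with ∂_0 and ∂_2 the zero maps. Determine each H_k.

H_0: b_0 = 4 − 0 − 3 = 1; torsion from ∂_1 factors > 1: none. So H_0 = Z.
H_1: b_1 = 4 − 3 − 0 = 1; torsion from ∂_2 factors > 1: none. So H_1 = Z.

H_0 = Z,  H_1 = Z.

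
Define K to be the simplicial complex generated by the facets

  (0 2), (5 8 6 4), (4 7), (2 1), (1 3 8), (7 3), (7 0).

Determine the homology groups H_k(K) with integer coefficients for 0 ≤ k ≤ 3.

Take the total order 0 < 1 < 2 < 3 < 4 < 5 < 6 < 7 < 8 on the vertex set. Then K (dimension 3) consists of the simplices:

  0-simplices (9): [0], [1], [2], [3], [4], [5], [6], [7], [8]
  1-simplices (14): [0,2], [0,7], [1,2], [1,3], [1,8], [3,7], [3,8], [4,5], [4,6], [4,7], [4,8], [5,6], [5,8], [6,8]
  2-simplices (5): [1,3,8], [4,5,6], [4,5,8], [4,6,8], [5,6,8]
  3-simplices (1): [4,5,6,8]

so the chain groups are C_0 ≅ Z^9, C_1 ≅ Z^14, C_2 ≅ Z^5, C_3 ≅ Z^1.

∂_1: C_1 → C_0 maps an edge to its endpoints' difference, ∂[p,q] = q − p. For instance
  ∂[4,5] = [5] − [4].
As a 9×14 matrix over Z this has rank 8, with invariant factors (1,1,1,1,1,1,1,1).

∂_2: C_2 → C_1 acts by ∂[p,q,r] = [q,r] − [p,r] + [p,q]. For instance
  ∂[4,5,8] = [5,8] − [4,8] + [4,5],
  ∂[4,6,8] = [6,8] − [4,8] + [4,6].
As a 14×5 matrix over Z this has rank 4, with invariant factors (1,1,1,1).

∂_3: C_3 → C_2 sends each 3-simplex σ to the alternating sum Σ_i (−1)^i (σ with its i-th vertex removed). For instance
  ∂[4,5,6,8] = [5,6,8] − [4,6,8] + [4,5,8] − [4,5,6].
The 5×1 boundary matrix has rank 1 and Smith normal form diag(1).

Reading off H_k = ker ∂_k / im ∂_{k+1}:

  H_0: rank C_0 − rank ∂_1 = 9 − 8 = 1, and the invariant factors of ∂_1 are all 1, so H_0 = Z.
  H_1: rank ker ∂_1 − rank ∂_2 = (14 − 8) − 4 = 2, and the invariant factors of ∂_2 are all 1, so H_1 = Z^2.
  H_2: rank ker ∂_2 − rank ∂_3 = (5 − 4) − 1 = 0, and the invariant factors of ∂_3 are all 1, so H_2 = 0.
  H_3: rank ker ∂_3 − rank ∂_4 = (1 − 1) − 0 = 0, and there is no ∂_4, so H_3 = 0.

As a check, the Euler characteristic is 9 − 14 + 5 − 1 = -1, which agrees with 1 − 2 + 0 − 0 = -1.

H_0 = Z,  H_1 = Z^2,  H_2 = 0,  H_3 = 0.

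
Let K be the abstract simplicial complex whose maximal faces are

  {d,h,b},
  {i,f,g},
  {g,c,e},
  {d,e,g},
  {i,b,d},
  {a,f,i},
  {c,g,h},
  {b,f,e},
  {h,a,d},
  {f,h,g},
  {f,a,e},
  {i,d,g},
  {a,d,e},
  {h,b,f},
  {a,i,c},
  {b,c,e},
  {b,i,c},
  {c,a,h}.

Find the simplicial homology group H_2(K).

H_2 = Z.

Take the total order a < b < c < d < e < f < g < h < i on the vertex set. Then K (dimension 2) consists of the simplices:

  0-simplices (9): a, b, c, d, e, f, g, h, i
  1-simplices (27): ac, ad, ae, af, ah, ai, bc, bd, be, bf, bh, bi, ce, cg, ch, ci, de, dg, dh, di, ef, eg, fg, fh, fi, gh, gi
  2-simplices (18): ach, aci, ade, adh, aef, afi, bce, bci, bdh, bdi, bef, bfh, ceg, cgh, deg, dgi, fgh, fgi

so the chain groups are C_0 ≅ Z^9, C_1 ≅ Z^27, C_2 ≅ Z^18.

Boundary ∂_1: C_1 → C_0 is given by ∂[p,q] = [q] − [p].
The 9×27 boundary matrix has rank 8 and Smith normal form diag(1,1,1,1,1,1,1,1).

The boundary map ∂_2: C_2 → C_1 sends each 2-simplex [p,q,r] to [q,r] − [p,r] + [p,q]. For instance
  ∂bdh = dh − bh + bd,
  ∂aci = ci − ai + ac.
As a 27×18 matrix over Z this has rank 17, with invariant factors (1,1,1,1,1,1,1,1,1,1,1,1,1,1,1,1,1).

Reading off H_k = ker ∂_k / im ∂_{k+1}:

  H_2: rank ker ∂_2 − rank ∂_3 = (18 − 17) − 0 = 1, and there is no ∂_3, so H_2 ≅ Z.

(K is a triangulation of the torus T^2.)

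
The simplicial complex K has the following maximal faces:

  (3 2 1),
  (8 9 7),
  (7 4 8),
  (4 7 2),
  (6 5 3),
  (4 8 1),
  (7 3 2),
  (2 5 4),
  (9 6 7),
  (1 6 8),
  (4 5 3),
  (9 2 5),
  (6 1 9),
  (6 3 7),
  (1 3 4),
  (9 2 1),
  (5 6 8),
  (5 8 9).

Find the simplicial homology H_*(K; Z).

H_0 = Z,  H_1 = Z ⊕ Z_2,  H_2 = 0.

We work with the vertex ordering 1 < 2 < 3 < 4 < 5 < 6 < 7 < 8 < 9. The simplices of K, each written with vertices in increasing order, are:

  0-simplices (9): [1], [2], [3], [4], [5], [6], [7], [8], [9]
  1-simplices (27): (27 of them)
  2-simplices (18): [1,2,3], [1,2,9], [1,3,4], [1,4,8], [1,6,8], [1,6,9], [2,3,7], [2,4,5], [2,4,7], [2,5,9], [3,4,5], [3,5,6], [3,6,7], [4,7,8], [5,6,8], [5,8,9], [6,7,9], [7,8,9]

Hence C_0 ≅ Z^9, C_1 ≅ Z^27, C_2 ≅ Z^18.

∂_1: C_1 → C_0 is given by ∂[p,q] = [q] − [p].
As a 9×27 matrix over Z this has rank 8, with invariant factors (1,1,1,1,1,1,1,1).

∂_2: C_2 → C_1 maps a triangle to the signed sum of its edges. For instance
  ∂[4,7,8] = [7,8] − [4,8] + [4,7],
  ∂[7,8,9] = [8,9] − [7,9] + [7,8].
The 27×18 boundary matrix has rank 18 and Smith normal form diag(1,1,1,1,1,1,1,1,1,1,1,1,1,1,1,1,1,2).

Reading off H_k = ker ∂_k / im ∂_{k+1}:

  H_0: rank C_0 − rank ∂_1 = 9 − 8 = 1, and the invariant factors of ∂_1 are all 1, so H_0 = Z.
  H_1: rank ker ∂_1 − rank ∂_2 = (27 − 8) − 18 = 1, and ∂_2 has invariant factor 2 > 1, so H_1 = Z ⊕ Z_2.
  H_2: rank ker ∂_2 − rank ∂_3 = (18 − 18) − 0 = 0, and there is no ∂_3, so H_2 = 0.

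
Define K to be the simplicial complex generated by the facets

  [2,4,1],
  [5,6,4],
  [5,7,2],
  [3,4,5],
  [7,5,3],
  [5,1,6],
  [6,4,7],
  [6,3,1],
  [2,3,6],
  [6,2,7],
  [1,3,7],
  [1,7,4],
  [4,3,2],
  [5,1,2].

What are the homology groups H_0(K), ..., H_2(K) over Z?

H_0 ≅ Z,  H_1 ≅ Z^2,  H_2 ≅ Z.

Fix the vertex order 1 < 2 < 3 < 4 < 5 < 6 < 7 and write every simplex with vertices in increasing order. Then dim K = 2 and the simplices of K are:

  0-simplices (7): [1], [2], [3], [4], [5], [6], [7]
  1-simplices (21): [1,2], [1,3], [1,4], [1,5], [1,6], [1,7], [2,3], [2,4], [2,5], [2,6], [2,7], [3,4], [3,5], [3,6], [3,7], [4,5], [4,6], [4,7], [5,6], [5,7], [6,7]
  2-simplices (14): [1,2,4], [1,2,5], [1,3,6], [1,3,7], [1,4,7], [1,5,6], [2,3,4], [2,3,6], [2,5,7], [2,6,7], [3,4,5], [3,5,7], [4,5,6], [4,6,7]

giving chain groups C_0 ≅ Z^7, C_1 ≅ Z^21, C_2 ≅ Z^14.

∂_1: C_1 → C_0 maps an edge to its endpoints' difference, ∂[p,q] = q − p. For instance
  ∂[1,5] = [5] − [1].
The 7×21 boundary matrix has rank 6 and Smith normal form diag(1,1,1,1,1,1).

The boundary map ∂_2: C_2 → C_1 maps a triangle to the signed sum of its edges. For instance
  ∂[1,2,4] = [2,4] − [1,4] + [1,2],
  ∂[2,6,7] = [6,7] − [2,7] + [2,6].
As a 21×14 matrix over Z this has rank 13, with invariant factors (1,1,1,1,1,1,1,1,1,1,1,1,1).

Computing H_k = (kernel of ∂_k) / (image of ∂_{k+1}):

  H_0: rank C_0 − rank ∂_1 = 7 − 6 = 1, and the invariant factors of ∂_1 are all 1, so H_0 ≅ Z.
  H_1: rank ker ∂_1 − rank ∂_2 = (21 − 6) − 13 = 2, and the invariant factors of ∂_2 are all 1, so H_1 ≅ Z^2.
  H_2: rank ker ∂_2 − rank ∂_3 = (14 − 13) − 0 = 1, and there is no ∂_3, so H_2 ≅ Z.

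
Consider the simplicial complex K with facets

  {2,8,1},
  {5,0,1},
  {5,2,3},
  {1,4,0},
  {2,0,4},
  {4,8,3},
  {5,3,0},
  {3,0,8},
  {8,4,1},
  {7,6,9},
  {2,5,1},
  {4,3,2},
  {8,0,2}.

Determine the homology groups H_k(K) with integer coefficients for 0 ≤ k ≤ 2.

H_0 = Z^2,  H_1 = Z/2,  H_2 = 0.

Order the vertices as 0 < 1 < 2 < 3 < 4 < 5 < 6 < 7 < 8 < 9. Listing each simplex with vertices in this order, K has dimension 2 with simplices:

  0-simplices (10): [0], [1], [2], [3], [4], [5], [6], [7], [8], [9]
  1-simplices (21): [0,1], [0,2], [0,3], [0,4], [0,5], [0,8], [1,2], [1,4], [1,5], [1,8], [2,3], [2,4], [2,5], [2,8], [3,4], [3,5], [3,8], [4,8], [6,7], [6,9], [7,9]
  2-simplices (13): [0,1,4], [0,1,5], [0,2,4], [0,2,8], [0,3,5], [0,3,8], [1,2,5], [1,2,8], [1,4,8], [2,3,4], [2,3,5], [3,4,8], [6,7,9]

Hence C_0 ≅ Z^10, C_1 ≅ Z^21, C_2 ≅ Z^13.

The boundary map ∂_1: C_1 → C_0 is given by ∂[p,q] = [q] − [p].
This gives a 10×21 integer matrix of rank 8; reducing to Smith normal form yields diagonal entries (1,1,1,1,1,1,1,1).

∂_2: C_2 → C_1 sends each 2-simplex [p,q,r] to [q,r] − [p,r] + [p,q]. For instance
  ∂[6,7,9] = [7,9] − [6,9] + [6,7],
  ∂[2,3,5] = [3,5] − [2,5] + [2,3].
The 21×13 boundary matrix has rank 13 and Smith normal form diag(1,1,1,1,1,1,1,1,1,1,1,1,2).

Computing H_k = (kernel of ∂_k) / (image of ∂_{k+1}):

  H_0: rank C_0 − rank ∂_1 = 10 − 8 = 2, and the invariant factors of ∂_1 are all 1, so H_0 ≅ Z^2.
  H_1: rank ker ∂_1 − rank ∂_2 = (21 − 8) − 13 = 0, and ∂_2 has invariant factor 2 > 1, so H_1 ≅ Z/2.
  H_2: rank ker ∂_2 − rank ∂_3 = (13 − 13) − 0 = 0, and there is no ∂_3, so H_2 ≅ 0.

As a check, the Euler characteristic is 10 − 21 + 13 = 2, which agrees with 2 − 0 + 0 = 2.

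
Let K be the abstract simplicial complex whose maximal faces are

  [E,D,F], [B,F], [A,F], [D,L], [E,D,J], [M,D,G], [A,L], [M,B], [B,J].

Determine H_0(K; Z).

H_0 ≅ Z.

Fix the vertex order A < B < D < E < F < G < J < L < M and write every simplex with vertices in increasing order. Then dim K = 2 and the simplices of K are:

  0-simplices (9): A, B, D, E, F, G, J, L, M
  1-simplices (14): AF, AL, BF, BJ, BM, DE, DF, DG, DJ, DL, DM, EF, EJ, GM
  2-simplices (3): DEF, DEJ, DGM

so the chain groups are C_0 ≅ Z^9, C_1 ≅ Z^14, C_2 ≅ Z^3.

Boundary ∂_1: C_1 → C_0 maps an edge to its endpoints' difference, ∂[p,q] = q − p. For instance
  ∂EF = F − E.
The resulting 9×14 matrix has rank 8, and its Smith normal form has invariant factors (1,1,1,1,1,1,1,1).

∂_2: C_2 → C_1 acts by ∂[p,q,r] = [q,r] − [p,r] + [p,q]. For instance
  ∂DGM = GM − DM + DG,
  ∂DEF = EF − DF + DE.
As a 14×3 matrix over Z this has rank 3, with invariant factors (1,1,1).

Now H_k = ker ∂_k / im ∂_{k+1}, so:

  H_0: rank C_0 − rank ∂_1 = 9 − 8 = 1, and the invariant factors of ∂_1 are all 1, so H_0 ≅ Z.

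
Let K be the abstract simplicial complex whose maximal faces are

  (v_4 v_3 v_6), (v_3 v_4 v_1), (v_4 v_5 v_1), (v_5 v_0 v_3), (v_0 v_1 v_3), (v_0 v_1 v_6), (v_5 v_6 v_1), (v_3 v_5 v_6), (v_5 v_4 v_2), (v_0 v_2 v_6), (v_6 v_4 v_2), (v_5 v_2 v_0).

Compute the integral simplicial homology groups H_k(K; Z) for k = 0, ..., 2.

H_0 ≅ Z,  H_1 ≅ Z/2Z,  H_2 = 0.

K has 7 vertices, 18 edges, 12 triangles.
rank ∂_0 = 0, rank ∂_1 = 6 ⇒ b_0 = 7 − 0 − 6 = 1; all invariant factors of ∂_1 are 1 so no torsion. So H_0 = Z.
rank ∂_1 = 6, rank ∂_2 = 12 ⇒ b_1 = 18 − 6 − 12 = 0; ∂_2 has invariant factor(s) [2] giving torsion. So H_1 = Z/2Z.
rank ∂_2 = 12, rank ∂_3 = 0 ⇒ b_2 = 12 − 12 − 0 = 0. So H_2 = 0.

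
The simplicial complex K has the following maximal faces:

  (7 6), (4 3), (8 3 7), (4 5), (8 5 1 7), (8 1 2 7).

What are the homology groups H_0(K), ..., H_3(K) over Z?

H_0 = Z,  H_1 = Z,  H_2 = 0,  H_3 = 0.

K has 8 vertices, 14 edges, 8 triangles, 2 3-simplices.
rank ∂_0 = 0, rank ∂_1 = 7 ⇒ b_0 = 8 − 0 − 7 = 1; all invariant factors of ∂_1 are 1 so no torsion. So H_0 ≅ Z.
rank ∂_1 = 7, rank ∂_2 = 6 ⇒ b_1 = 14 − 7 − 6 = 1; all invariant factors of ∂_2 are 1 so no torsion. So H_1 ≅ Z.
rank ∂_2 = 6, rank ∂_3 = 2 ⇒ b_2 = 8 − 6 − 2 = 0; all invariant factors of ∂_3 are 1 so no torsion. So H_2 ≅ 0.
rank ∂_3 = 2, rank ∂_4 = 0 ⇒ b_3 = 2 − 2 − 0 = 0. So H_3 ≅ 0.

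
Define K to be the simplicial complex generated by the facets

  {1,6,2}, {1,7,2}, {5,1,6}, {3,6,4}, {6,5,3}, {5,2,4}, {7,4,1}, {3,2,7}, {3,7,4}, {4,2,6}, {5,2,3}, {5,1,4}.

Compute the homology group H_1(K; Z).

Fix the vertex order 1 < 2 < 3 < 4 < 5 < 6 < 7 and write every simplex with vertices in increasing order. Then dim K = 2 and the simplices of K are:

  0-simplices (7): [1], [2], [3], [4], [5], [6], [7]
  1-simplices (18): [1,2], [1,4], [1,5], [1,6], [1,7], [2,3], [2,4], [2,5], [2,6], [2,7], [3,4], [3,5], [3,6], [3,7], [4,5], [4,6], [4,7], [5,6]
  2-simplices (12): [1,2,6], [1,2,7], [1,4,5], [1,4,7], [1,5,6], [2,3,5], [2,3,7], [2,4,5], [2,4,6], [3,4,6], [3,4,7], [3,5,6]

Hence C_0 ≅ Z^7, C_1 ≅ Z^18, C_2 ≅ Z^12.

Boundary ∂_1: C_1 → C_0 is given by ∂[p,q] = [q] − [p]. For instance
  ∂[1,6] = [6] − [1].
The resulting 7×18 matrix has rank 6, and its Smith normal form has invariant factors (1,1,1,1,1,1).

Boundary ∂_2: C_2 → C_1 sends each 2-simplex [p,q,r] to [q,r] − [p,r] + [p,q]. For instance
  ∂[2,4,6] = [4,6] − [2,6] + [2,4],
  ∂[1,4,5] = [4,5] − [1,5] + [1,4].
The 18×12 boundary matrix has rank 12 and Smith normal form diag(1,1,1,1,1,1,1,1,1,1,1,2).

Now H_k = ker ∂_k / im ∂_{k+1}, so:

  H_1: rank ker ∂_1 − rank ∂_2 = (18 − 6) − 12 = 0, and ∂_2 has invariant factor 2 > 1, so H_1 ≅ Z_2.

H_1 ≅ Z_2.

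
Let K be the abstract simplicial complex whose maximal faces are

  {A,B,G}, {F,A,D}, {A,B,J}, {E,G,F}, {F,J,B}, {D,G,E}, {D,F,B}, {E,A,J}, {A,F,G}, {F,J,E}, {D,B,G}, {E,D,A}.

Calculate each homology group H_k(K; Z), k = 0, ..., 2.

H_0 = Z,  H_1 = Z/2,  H_2 = 0.

Fix the vertex order A < B < D < E < F < G < J and write every simplex with vertices in increasing order. Then dim K = 2 and the simplices of K are:

  0-simplices (7): A, B, D, E, F, G, J
  1-simplices (18): AB, AD, AE, AF, AG, AJ, BD, BF, BG, BJ, DE, DF, DG, EF, EG, EJ, FG, FJ
  2-simplices (12): ABG, ABJ, ADE, ADF, AEJ, AFG, BDF, BDG, BFJ, DEG, EFG, EFJ

so the chain groups are C_0 ≅ Z^7, C_1 ≅ Z^18, C_2 ≅ Z^12.

The boundary map ∂_1: C_1 → C_0 sends each edge [p,q] (with p < q) to q − p. For instance
  ∂AF = F − A.
The 7×18 boundary matrix has rank 6 and Smith normal form diag(1,1,1,1,1,1).

The boundary map ∂_2: C_2 → C_1 sends each 2-simplex [p,q,r] to [q,r] − [p,r] + [p,q]. For instance
  ∂EFG = FG − EG + EF,
  ∂BDG = DG − BG + BD.
This gives a 18×12 integer matrix of rank 12; reducing to Smith normal form yields diagonal entries (1,1,1,1,1,1,1,1,1,1,1,2).

Reading off H_k = ker ∂_k / im ∂_{k+1}:

  H_0: rank C_0 − rank ∂_1 = 7 − 6 = 1, and the invariant factors of ∂_1 are all 1, so H_0 ≅ Z.
  H_1: rank ker ∂_1 − rank ∂_2 = (18 − 6) − 12 = 0, and ∂_2 has invariant factor 2 > 1, so H_1 ≅ Z/2.
  H_2: rank ker ∂_2 − rank ∂_3 = (12 − 12) − 0 = 0, and there is no ∂_3, so H_2 ≅ 0.

As a check, the Euler characteristic is 7 − 18 + 12 = 1, which agrees with 1 − 0 + 0 = 1.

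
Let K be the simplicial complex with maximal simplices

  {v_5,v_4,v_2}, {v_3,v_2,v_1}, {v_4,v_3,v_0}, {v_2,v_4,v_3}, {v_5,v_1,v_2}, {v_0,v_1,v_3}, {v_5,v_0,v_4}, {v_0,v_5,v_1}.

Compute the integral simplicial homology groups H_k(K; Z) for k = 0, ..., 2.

H_0 = Z,  H_1 = 0,  H_2 = Z.

Fix the vertex order v_0 < v_1 < v_2 < v_3 < v_4 < v_5 and write every simplex with vertices in increasing order. Then dim K = 2 and the simplices of K are:

  0-simplices (6): [v_0], [v_1], [v_2], [v_3], [v_4], [v_5]
  1-simplices (12): [v_0,v_1], [v_0,v_3], [v_0,v_4], [v_0,v_5], [v_1,v_2], [v_1,v_3], [v_1,v_5], [v_2,v_3], [v_2,v_4], [v_2,v_5], [v_3,v_4], [v_4,v_5]
  2-simplices (8): [v_0,v_1,v_3], [v_0,v_1,v_5], [v_0,v_3,v_4], [v_0,v_4,v_5], [v_1,v_2,v_3], [v_1,v_2,v_5], [v_2,v_3,v_4], [v_2,v_4,v_5]

Hence C_0 ≅ Z^6, C_1 ≅ Z^12, C_2 ≅ Z^8.

The boundary map ∂_1: C_1 → C_0 maps an edge to its endpoints' difference, ∂[p,q] = q − p. For instance
  ∂[v_0,v_4] = [v_4] − [v_0].
This gives a 6×12 integer matrix of rank 5; reducing to Smith normal form yields diagonal entries (1,1,1,1,1).

The boundary map ∂_2: C_2 → C_1 sends each 2-simplex [p,q,r] to [q,r] − [p,r] + [p,q]. For instance
  ∂[v_2,v_3,v_4] = [v_3,v_4] − [v_2,v_4] + [v_2,v_3],
  ∂[v_1,v_2,v_3] = [v_2,v_3] − [v_1,v_3] + [v_1,v_2].
As a 12×8 matrix over Z this has rank 7, with invariant factors (1,1,1,1,1,1,1).

Reading off H_k = ker ∂_k / im ∂_{k+1}:

  H_0: rank C_0 − rank ∂_1 = 6 − 5 = 1, and the invariant factors of ∂_1 are all 1, so H_0 ≅ Z.
  H_1: rank ker ∂_1 − rank ∂_2 = (12 − 5) − 7 = 0, and the invariant factors of ∂_2 are all 1, so H_1 ≅ 0.
  H_2: rank ker ∂_2 − rank ∂_3 = (8 − 7) − 0 = 1, and there is no ∂_3, so H_2 ≅ Z.

(K is a triangulation of the 2-sphere S^2.)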